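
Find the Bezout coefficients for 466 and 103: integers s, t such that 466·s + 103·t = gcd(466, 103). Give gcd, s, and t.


Euclidean algorithm on (466, 103) — divide until remainder is 0:
  466 = 4 · 103 + 54
  103 = 1 · 54 + 49
  54 = 1 · 49 + 5
  49 = 9 · 5 + 4
  5 = 1 · 4 + 1
  4 = 4 · 1 + 0
gcd(466, 103) = 1.
Track Bezout coefficients alongside the remainders: start with r₀ = 466 = a·1 + b·0 (s = 1, t = 0) and r₁ = 103 = a·0 + b·1 (s = 0, t = 1); each new remainder r_{k+1} = r_{k-1} − q_k·r_k inherits s_{k+1} = s_{k-1} − q_k·s_k, t_{k+1} = t_{k-1} − q_k·t_k, so r_k = a·s_k + b·t_k at every step:
  q = 4: r = 54, s = 1 − 4·0 = 1, t = 0 − 4·1 = -4  (check: 466·1 + 103·(-4) = 54)
  q = 1: r = 49, s = 0 − 1·1 = -1, t = 1 − 1·(-4) = 5  (check: 466·(-1) + 103·5 = 49)
  q = 1: r = 5, s = 1 − 1·(-1) = 2, t = -4 − 1·5 = -9  (check: 466·2 + 103·(-9) = 5)
  q = 9: r = 4, s = -1 − 9·2 = -19, t = 5 − 9·(-9) = 86  (check: 466·(-19) + 103·86 = 4)
  q = 1: r = 1, s = 2 − 1·(-19) = 21, t = -9 − 1·86 = -95  (check: 466·21 + 103·(-95) = 1)
The row with r = 1 (the gcd) gives the Bezout coefficients s = 21, t = -95.
Result: 466 · (21) + 103 · (-95) = 1.

gcd(466, 103) = 1; s = 21, t = -95 (check: 466·21 + 103·(-95) = 1).


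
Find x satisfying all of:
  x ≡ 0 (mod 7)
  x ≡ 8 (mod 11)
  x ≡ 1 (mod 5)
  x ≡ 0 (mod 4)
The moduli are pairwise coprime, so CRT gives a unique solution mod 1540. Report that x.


Product of moduli M = 7 · 11 · 5 · 4 = 1540.
Merge one congruence at a time:
  Start: x ≡ 0 (mod 7).
  Combine with x ≡ 8 (mod 11); new modulus lcm = 77.
    Write x = 0 + 7·t and substitute into x ≡ 8 (mod 11): 7·t ≡ 8 − 0 = 8 (mod 11).
    The inverse of 7 mod 11 is 8 (since 7·8 = 56 = 5·11 + 1), so t ≡ 8·8 = 64 ≡ 9 (mod 11).
    Then x = 0 + 7·9 = 63, valid modulo lcm(7, 11) = 77: x ≡ 63 (mod 77).
  Combine with x ≡ 1 (mod 5); new modulus lcm = 385.
    Write x = 63 + 77·t and substitute into x ≡ 1 (mod 5): 77·t ≡ 1 − 63 = -62 (mod 5).
    Reduce coefficients mod 5: 2·t ≡ 3 (mod 5).
    The inverse of 2 mod 5 is 3 (since 2·3 = 6 = 1·5 + 1), so t ≡ 3·3 = 9 ≡ 4 (mod 5).
    Then x = 63 + 77·4 = 371, valid modulo lcm(77, 5) = 385: x ≡ 371 (mod 385).
  Combine with x ≡ 0 (mod 4); new modulus lcm = 1540.
    Write x = 371 + 385·t and substitute into x ≡ 0 (mod 4): 385·t ≡ 0 − 371 = -371 (mod 4).
    Reduce coefficients mod 4: 1·t ≡ 1 (mod 4).
    So t ≡ 1 (mod 4).
    Then x = 371 + 385·1 = 756, valid modulo lcm(385, 4) = 1540: x ≡ 756 (mod 1540).
Verify against each original: 756 mod 7 = 0, 756 mod 11 = 8, 756 mod 5 = 1, 756 mod 4 = 0.

x ≡ 756 (mod 1540).


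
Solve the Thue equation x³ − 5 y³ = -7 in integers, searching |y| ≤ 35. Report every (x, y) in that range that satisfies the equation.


The equation is x³ - 5y³ = -7. For fixed y, x³ = 5·y³ − 7, so a solution requires the RHS to be a perfect cube.
Strategy: iterate y from -35 to 35, compute RHS = 5·y³ − 7, and check whether it is a (positive or negative) perfect cube.
Check small values of y:
  y = 0: RHS = -7 is not a perfect cube.
  y = 1: RHS = -2 is not a perfect cube.
  y = -1: RHS = -12 is not a perfect cube.
  y = 2: RHS = 33 is not a perfect cube.
  y = -2: RHS = -47 is not a perfect cube.
  y = 3: RHS = 128 is not a perfect cube.
  y = -3: RHS = -142 is not a perfect cube.
Continuing the search up to |y| = 35 finds no solutions either.
No (x, y) in the scanned range satisfies the equation.

No integer solutions with |y| ≤ 35.


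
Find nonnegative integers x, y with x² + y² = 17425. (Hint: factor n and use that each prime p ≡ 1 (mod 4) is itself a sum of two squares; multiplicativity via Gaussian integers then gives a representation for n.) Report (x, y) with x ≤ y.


Step 1: Factor n = 17425 = 5^2 · 17 · 41.
Step 2: Check the mod-4 condition on each prime factor: 5 ≡ 1 (mod 4), exponent 2; 17 ≡ 1 (mod 4), exponent 1; 41 ≡ 1 (mod 4), exponent 1.
All primes ≡ 3 (mod 4) appear to even exponent (or don't appear), so by the two-squares theorem n IS expressible as a sum of two squares.
Step 3: Build a representation. Group n = k² · m with k = 5 and m = 17 · 41 = 697 (a product of primes ≡ 1 (mod 4)); a representation of m scales to one of n via (k·x)² + (k·y)² = k²(x² + y²). Each prime p ≡ 1 (mod 4) is itself a sum of two squares; find a² by testing p − a² for a perfect square:
  17: 17 − 1² = 16 = 4² ⇒ 17 = 1² + 4².
  41: 41 − 1² = 40, 41 − 2² = 37, 41 − 3² = 32, 41 − 4² = 25 = 5² ⇒ 41 = 4² + 5².
  Combine using the Brahmagupta–Fibonacci identity (a² + b²)(c² + d²) = (ac − bd)² + (ad + bc)² = (ac + bd)² + (ad − bc)²:
  17 · 41 = 697: from (1² + 4²)(4² + 5²), take (1·4 − 4·5, 1·5 + 4·4) = (4 − 20, 5 + 16) = (-16, 21); dropping signs (only squares matter) gives (16, 21); check 16² + 21² = 256 + 441 = 697 ✓.
  Scale by k = 5: (5·16, 5·21) = (80, 105).
Step 4: Order so x ≤ y and verify: 80² + 105² = 6400 + 11025 = 17425 = n. ✓

n = 17425 = 80² + 105² (one valid representation with x ≤ y).


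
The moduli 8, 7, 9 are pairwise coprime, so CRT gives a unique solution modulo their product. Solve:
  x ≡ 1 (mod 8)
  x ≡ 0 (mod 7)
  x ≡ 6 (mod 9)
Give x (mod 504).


Moduli 8, 7, 9 are pairwise coprime; by CRT there is a unique solution modulo M = 8 · 7 · 9 = 504.
Solve pairwise, accumulating the modulus:
  Start with x ≡ 1 (mod 8).
  Combine with x ≡ 0 (mod 7): since gcd(8, 7) = 1, we get a unique residue mod 56.
    Write x = 1 + 8·t and substitute into x ≡ 0 (mod 7): 8·t ≡ 0 − 1 = -1 (mod 7).
    Reduce coefficients mod 7: 1·t ≡ 6 (mod 7).
    So t ≡ 6 (mod 7).
    Then x = 1 + 8·6 = 49, valid modulo lcm(8, 7) = 56: x ≡ 49 (mod 56).
  Combine with x ≡ 6 (mod 9): since gcd(56, 9) = 1, we get a unique residue mod 504.
    Write x = 49 + 56·t and substitute into x ≡ 6 (mod 9): 56·t ≡ 6 − 49 = -43 (mod 9).
    Reduce coefficients mod 9: 2·t ≡ 2 (mod 9).
    The inverse of 2 mod 9 is 5 (since 2·5 = 10 = 1·9 + 1), so t ≡ 5·2 = 10 ≡ 1 (mod 9).
    Then x = 49 + 56·1 = 105, valid modulo lcm(56, 9) = 504: x ≡ 105 (mod 504).
Verify: 105 mod 8 = 1 ✓, 105 mod 7 = 0 ✓, 105 mod 9 = 6 ✓.

x ≡ 105 (mod 504).


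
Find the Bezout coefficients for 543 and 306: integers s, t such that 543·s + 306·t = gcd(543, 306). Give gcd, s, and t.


Euclidean algorithm on (543, 306) — divide until remainder is 0:
  543 = 1 · 306 + 237
  306 = 1 · 237 + 69
  237 = 3 · 69 + 30
  69 = 2 · 30 + 9
  30 = 3 · 9 + 3
  9 = 3 · 3 + 0
gcd(543, 306) = 3.
Track Bezout coefficients alongside the remainders: start with r₀ = 543 = a·1 + b·0 (s = 1, t = 0) and r₁ = 306 = a·0 + b·1 (s = 0, t = 1); each new remainder r_{k+1} = r_{k-1} − q_k·r_k inherits s_{k+1} = s_{k-1} − q_k·s_k, t_{k+1} = t_{k-1} − q_k·t_k, so r_k = a·s_k + b·t_k at every step:
  q = 1: r = 237, s = 1 − 1·0 = 1, t = 0 − 1·1 = -1  (check: 543·1 + 306·(-1) = 237)
  q = 1: r = 69, s = 0 − 1·1 = -1, t = 1 − 1·(-1) = 2  (check: 543·(-1) + 306·2 = 69)
  q = 3: r = 30, s = 1 − 3·(-1) = 4, t = -1 − 3·2 = -7  (check: 543·4 + 306·(-7) = 30)
  q = 2: r = 9, s = -1 − 2·4 = -9, t = 2 − 2·(-7) = 16  (check: 543·(-9) + 306·16 = 9)
  q = 3: r = 3, s = 4 − 3·(-9) = 31, t = -7 − 3·16 = -55  (check: 543·31 + 306·(-55) = 3)
The row with r = 3 (the gcd) gives the Bezout coefficients s = 31, t = -55.
Result: 543 · (31) + 306 · (-55) = 3.

gcd(543, 306) = 3; s = 31, t = -55 (check: 543·31 + 306·(-55) = 3).


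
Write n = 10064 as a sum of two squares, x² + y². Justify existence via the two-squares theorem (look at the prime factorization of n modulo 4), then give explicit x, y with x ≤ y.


Step 1: Factor n = 10064 = 2^4 · 17 · 37.
Step 2: Check the mod-4 condition on each prime factor: 2 = 2 (special); 17 ≡ 1 (mod 4), exponent 1; 37 ≡ 1 (mod 4), exponent 1.
All primes ≡ 3 (mod 4) appear to even exponent (or don't appear), so by the two-squares theorem n IS expressible as a sum of two squares.
Step 3: Build a representation. Group n = k² · m with k = 4 and m = 17 · 37 = 629 (a product of primes ≡ 1 (mod 4)); a representation of m scales to one of n via (k·x)² + (k·y)² = k²(x² + y²). Each prime p ≡ 1 (mod 4) is itself a sum of two squares; find a² by testing p − a² for a perfect square:
  17: 17 − 1² = 16 = 4² ⇒ 17 = 1² + 4².
  37: 37 − 1² = 36 = 6² ⇒ 37 = 1² + 6².
  Combine using the Brahmagupta–Fibonacci identity (a² + b²)(c² + d²) = (ac − bd)² + (ad + bc)² = (ac + bd)² + (ad − bc)²:
  17 · 37 = 629: from (1² + 4²)(1² + 6²), take (1·1 − 4·6, 1·6 + 4·1) = (1 − 24, 6 + 4) = (-23, 10); dropping signs (only squares matter) gives (23, 10); check 23² + 10² = 529 + 100 = 629 ✓.
  Scale by k = 4: (4·23, 4·10) = (92, 40).
Step 4: Order so x ≤ y and verify: 40² + 92² = 1600 + 8464 = 10064 = n. ✓

n = 10064 = 40² + 92² (one valid representation with x ≤ y).


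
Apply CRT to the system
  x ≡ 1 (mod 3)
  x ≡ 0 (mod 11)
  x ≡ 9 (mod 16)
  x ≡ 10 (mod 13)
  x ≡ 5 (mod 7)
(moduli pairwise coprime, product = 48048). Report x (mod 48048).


Product of moduli M = 3 · 11 · 16 · 13 · 7 = 48048.
Merge one congruence at a time:
  Start: x ≡ 1 (mod 3).
  Combine with x ≡ 0 (mod 11); new modulus lcm = 33.
    Write x = 1 + 3·t and substitute into x ≡ 0 (mod 11): 3·t ≡ 0 − 1 = -1 (mod 11).
    Reduce coefficients mod 11: 3·t ≡ 10 (mod 11).
    The inverse of 3 mod 11 is 4 (since 3·4 = 12 = 1·11 + 1), so t ≡ 4·10 = 40 ≡ 7 (mod 11).
    Then x = 1 + 3·7 = 22, valid modulo lcm(3, 11) = 33: x ≡ 22 (mod 33).
  Combine with x ≡ 9 (mod 16); new modulus lcm = 528.
    Write x = 22 + 33·t and substitute into x ≡ 9 (mod 16): 33·t ≡ 9 − 22 = -13 (mod 16).
    Reduce coefficients mod 16: 1·t ≡ 3 (mod 16).
    So t ≡ 3 (mod 16).
    Then x = 22 + 33·3 = 121, valid modulo lcm(33, 16) = 528: x ≡ 121 (mod 528).
  Combine with x ≡ 10 (mod 13); new modulus lcm = 6864.
    Write x = 121 + 528·t and substitute into x ≡ 10 (mod 13): 528·t ≡ 10 − 121 = -111 (mod 13).
    Reduce coefficients mod 13: 8·t ≡ 6 (mod 13).
    The inverse of 8 mod 13 is 5 (since 8·5 = 40 = 3·13 + 1), so t ≡ 5·6 = 30 ≡ 4 (mod 13).
    Then x = 121 + 528·4 = 2233, valid modulo lcm(528, 13) = 6864: x ≡ 2233 (mod 6864).
  Combine with x ≡ 5 (mod 7); new modulus lcm = 48048.
    Write x = 2233 + 6864·t and substitute into x ≡ 5 (mod 7): 6864·t ≡ 5 − 2233 = -2228 (mod 7).
    Reduce coefficients mod 7: 4·t ≡ 5 (mod 7).
    The inverse of 4 mod 7 is 2 (since 4·2 = 8 = 1·7 + 1), so t ≡ 2·5 = 10 ≡ 3 (mod 7).
    Then x = 2233 + 6864·3 = 22825, valid modulo lcm(6864, 7) = 48048: x ≡ 22825 (mod 48048).
Verify against each original: 22825 mod 3 = 1, 22825 mod 11 = 0, 22825 mod 16 = 9, 22825 mod 13 = 10, 22825 mod 7 = 5.

x ≡ 22825 (mod 48048).


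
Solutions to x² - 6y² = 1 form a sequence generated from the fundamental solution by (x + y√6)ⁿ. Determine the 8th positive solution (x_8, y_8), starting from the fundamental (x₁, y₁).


Step 1: Find the fundamental solution (x₁, y₁) of x² - 6y² = 1.
  Expand √6 as a continued fraction. a₀ = ⌊√6⌋ = 2; iterate m_{k+1} = d_k·a_k − m_k, d_{k+1} = (6 − m_{k+1}²)/d_k, a_{k+1} = ⌊(a₀ + m_{k+1})/d_{k+1}⌋ (starting m₀ = 0, d₀ = 1), with convergents p_k = a_k·p_{k-1} + p_{k-2}, q_k = a_k·q_{k-1} + q_{k-2} (p₋₁ = 1, q₋₁ = 0):
  k = 0: a₀ = 2; p₀/q₀ = 2/1; p₀² − 6·q₀² = 4 − 6 = -2.
  k = 1: m = 2, d = 2, a = ⌊(2 + 2)/2⌋ = 2; p/q = (2·2 + 1)/(2·1 + 0) = 5/2; p² − 6·q² = 25 − 24 = 1.
  The first convergent with p² − 6·q² = 1 gives the fundamental solution (x₁, y₁) = (5, 2).
Step 2: Apply the recurrence (x_{n+1}, y_{n+1}) = (x₁x_n + 6y₁y_n, x₁y_n + y₁x_n) repeatedly.
  From (x_1, y_1) = (5, 2): x_2 = 5·5 + 6·2·2 = 49; y_2 = 5·2 + 2·5 = 20.
  From (x_2, y_2) = (49, 20): x_3 = 5·49 + 6·2·20 = 485; y_3 = 5·20 + 2·49 = 198.
  From (x_3, y_3) = (485, 198): x_4 = 5·485 + 6·2·198 = 4801; y_4 = 5·198 + 2·485 = 1960.
  From (x_4, y_4) = (4801, 1960): x_5 = 5·4801 + 6·2·1960 = 47525; y_5 = 5·1960 + 2·4801 = 19402.
  From (x_5, y_5) = (47525, 19402): x_6 = 5·47525 + 6·2·19402 = 470449; y_6 = 5·19402 + 2·47525 = 192060.
  From (x_6, y_6) = (470449, 192060): x_7 = 5·470449 + 6·2·192060 = 4656965; y_7 = 5·192060 + 2·470449 = 1901198.
  From (x_7, y_7) = (4656965, 1901198): x_8 = 5·4656965 + 6·2·1901198 = 46099201; y_8 = 5·1901198 + 2·4656965 = 18819920.
Step 3: Verify x_8² - 6·y_8² = 2125136332838401 - 2125136332838400 = 1 (should be 1). ✓

(x_1, y_1) = (5, 2); (x_8, y_8) = (46099201, 18819920).


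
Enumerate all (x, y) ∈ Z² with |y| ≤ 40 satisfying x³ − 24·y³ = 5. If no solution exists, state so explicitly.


The equation is x³ - 24y³ = 5. For fixed y, x³ = 24·y³ + 5, so a solution requires the RHS to be a perfect cube.
Strategy: iterate y from -40 to 40, compute RHS = 24·y³ + 5, and check whether it is a (positive or negative) perfect cube.
Check small values of y:
  y = 0: RHS = 5 is not a perfect cube.
  y = 1: RHS = 29 is not a perfect cube.
  y = -1: RHS = -19 is not a perfect cube.
  y = 2: RHS = 197 is not a perfect cube.
  y = -2: RHS = -187 is not a perfect cube.
  y = 3: RHS = 653 is not a perfect cube.
  y = -3: RHS = -643 is not a perfect cube.
Continuing the search up to |y| = 40 finds no solutions either.
No (x, y) in the scanned range satisfies the equation.

No integer solutions with |y| ≤ 40.


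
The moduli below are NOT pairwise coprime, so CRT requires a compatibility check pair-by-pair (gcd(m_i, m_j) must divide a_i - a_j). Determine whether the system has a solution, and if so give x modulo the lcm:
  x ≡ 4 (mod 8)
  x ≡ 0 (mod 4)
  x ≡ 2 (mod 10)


Moduli 8, 4, 10 are not pairwise coprime, so CRT works modulo lcm(m_i) when all pairwise compatibility conditions hold.
Pairwise compatibility: gcd(m_i, m_j) must divide a_i - a_j for every pair.
Merge one congruence at a time:
  Start: x ≡ 4 (mod 8).
  Combine with x ≡ 0 (mod 4): gcd(8, 4) = 4; 0 - 4 = -4, which IS divisible by 4, so compatible.
    Write x = 4 + 8·t and substitute into x ≡ 0 (mod 4): 8·t ≡ 0 − 4 = -4 (mod 4).
    Divide the congruence (and modulus) by g = 4: 2·t ≡ -1 (mod 1).
    Modulo 1 every t works; take t = 0.
    Then x = 4 + 8·0 = 4, valid modulo lcm(8, 4) = 8: x ≡ 4 (mod 8).
  Combine with x ≡ 2 (mod 10): gcd(8, 10) = 2; 2 - 4 = -2, which IS divisible by 2, so compatible.
    Write x = 4 + 8·t and substitute into x ≡ 2 (mod 10): 8·t ≡ 2 − 4 = -2 (mod 10).
    Divide the congruence (and modulus) by g = 2: 4·t ≡ -1 (mod 5).
    Reduce coefficients mod 5: 4·t ≡ 4 (mod 5).
    The inverse of 4 mod 5 is 4 (since 4·4 = 16 = 3·5 + 1), so t ≡ 4·4 = 16 ≡ 1 (mod 5).
    Then x = 4 + 8·1 = 12, valid modulo lcm(8, 10) = 40: x ≡ 12 (mod 40).
Verify: 12 mod 8 = 4, 12 mod 4 = 0, 12 mod 10 = 2.

x ≡ 12 (mod 40).


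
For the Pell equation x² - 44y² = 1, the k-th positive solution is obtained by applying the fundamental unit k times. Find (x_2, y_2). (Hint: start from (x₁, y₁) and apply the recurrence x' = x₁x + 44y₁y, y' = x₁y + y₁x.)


Step 1: Find the fundamental solution (x₁, y₁) of x² - 44y² = 1.
  Expand √44 as a continued fraction. a₀ = ⌊√44⌋ = 6; iterate m_{k+1} = d_k·a_k − m_k, d_{k+1} = (44 − m_{k+1}²)/d_k, a_{k+1} = ⌊(a₀ + m_{k+1})/d_{k+1}⌋ (starting m₀ = 0, d₀ = 1), with convergents p_k = a_k·p_{k-1} + p_{k-2}, q_k = a_k·q_{k-1} + q_{k-2} (p₋₁ = 1, q₋₁ = 0):
  k = 0: a₀ = 6; p₀/q₀ = 6/1; p₀² − 44·q₀² = 36 − 44 = -8.
  k = 1: m = 6, d = 8, a = ⌊(6 + 6)/8⌋ = 1; p/q = (1·6 + 1)/(1·1 + 0) = 7/1; p² − 44·q² = 49 − 44 = 5.
  k = 2: m = 2, d = 5, a = ⌊(6 + 2)/5⌋ = 1; p/q = (1·7 + 6)/(1·1 + 1) = 13/2; p² − 44·q² = 169 − 176 = -7.
  k = 3: m = 3, d = 7, a = ⌊(6 + 3)/7⌋ = 1; p/q = (1·13 + 7)/(1·2 + 1) = 20/3; p² − 44·q² = 400 − 396 = 4.
  k = 4: m = 4, d = 4, a = ⌊(6 + 4)/4⌋ = 2; p/q = (2·20 + 13)/(2·3 + 2) = 53/8; p² − 44·q² = 2809 − 2816 = -7.
  k = 5: m = 4, d = 7, a = ⌊(6 + 4)/7⌋ = 1; p/q = (1·53 + 20)/(1·8 + 3) = 73/11; p² − 44·q² = 5329 − 5324 = 5.
  k = 6: m = 3, d = 5, a = ⌊(6 + 3)/5⌋ = 1; p/q = (1·73 + 53)/(1·11 + 8) = 126/19; p² − 44·q² = 15876 − 15884 = -8.
  k = 7: m = 2, d = 8, a = ⌊(6 + 2)/8⌋ = 1; p/q = (1·126 + 73)/(1·19 + 11) = 199/30; p² − 44·q² = 39601 − 39600 = 1.
  The first convergent with p² − 44·q² = 1 gives the fundamental solution (x₁, y₁) = (199, 30).
Step 2: Apply the recurrence (x_{n+1}, y_{n+1}) = (x₁x_n + 44y₁y_n, x₁y_n + y₁x_n) repeatedly.
  From (x_1, y_1) = (199, 30): x_2 = 199·199 + 44·30·30 = 79201; y_2 = 199·30 + 30·199 = 11940.
Step 3: Verify x_2² - 44·y_2² = 6272798401 - 6272798400 = 1 (should be 1). ✓

(x_1, y_1) = (199, 30); (x_2, y_2) = (79201, 11940).


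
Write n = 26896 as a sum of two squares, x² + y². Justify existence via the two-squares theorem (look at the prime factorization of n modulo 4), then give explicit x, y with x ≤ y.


Step 1: Factor n = 26896 = 2^4 · 41^2.
Step 2: Check the mod-4 condition on each prime factor: 2 = 2 (special); 41 ≡ 1 (mod 4), exponent 2.
All primes ≡ 3 (mod 4) appear to even exponent (or don't appear), so by the two-squares theorem n IS expressible as a sum of two squares.
Step 3: Build a representation. Group n = k² · m with k = 4 and m = 41 · 41 = 1681 (a product of primes ≡ 1 (mod 4)); a representation of m scales to one of n via (k·x)² + (k·y)² = k²(x² + y²). Each prime p ≡ 1 (mod 4) is itself a sum of two squares; find a² by testing p − a² for a perfect square:
  41: 41 − 1² = 40, 41 − 2² = 37, 41 − 3² = 32, 41 − 4² = 25 = 5² ⇒ 41 = 4² + 5².
  Combine using the Brahmagupta–Fibonacci identity (a² + b²)(c² + d²) = (ac − bd)² + (ad + bc)² = (ac + bd)² + (ad − bc)²:
  41 · 41 = 1681: from (4² + 5²)(4² + 5²), take (4·4 − 5·5, 4·5 + 5·4) = (16 − 25, 20 + 20) = (-9, 40); dropping signs (only squares matter) gives (9, 40); check 9² + 40² = 81 + 1600 = 1681 ✓.
  Scale by k = 4: (4·9, 4·40) = (36, 160).
Step 4: Order so x ≤ y and verify: 36² + 160² = 1296 + 25600 = 26896 = n. ✓

n = 26896 = 36² + 160² (one valid representation with x ≤ y).


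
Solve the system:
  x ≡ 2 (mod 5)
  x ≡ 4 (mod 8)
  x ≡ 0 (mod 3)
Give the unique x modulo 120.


Moduli 5, 8, 3 are pairwise coprime; by CRT there is a unique solution modulo M = 5 · 8 · 3 = 120.
Solve pairwise, accumulating the modulus:
  Start with x ≡ 2 (mod 5).
  Combine with x ≡ 4 (mod 8): since gcd(5, 8) = 1, we get a unique residue mod 40.
    Write x = 2 + 5·t and substitute into x ≡ 4 (mod 8): 5·t ≡ 4 − 2 = 2 (mod 8).
    The inverse of 5 mod 8 is 5 (since 5·5 = 25 = 3·8 + 1), so t ≡ 5·2 = 10 ≡ 2 (mod 8).
    Then x = 2 + 5·2 = 12, valid modulo lcm(5, 8) = 40: x ≡ 12 (mod 40).
  Combine with x ≡ 0 (mod 3): since gcd(40, 3) = 1, we get a unique residue mod 120.
    Write x = 12 + 40·t and substitute into x ≡ 0 (mod 3): 40·t ≡ 0 − 12 = -12 (mod 3).
    Reduce coefficients mod 3: 1·t ≡ 0 (mod 3).
    So t ≡ 0 (mod 3).
    Then x = 12 + 40·0 = 12, valid modulo lcm(40, 3) = 120: x ≡ 12 (mod 120).
Verify: 12 mod 5 = 2 ✓, 12 mod 8 = 4 ✓, 12 mod 3 = 0 ✓.

x ≡ 12 (mod 120).


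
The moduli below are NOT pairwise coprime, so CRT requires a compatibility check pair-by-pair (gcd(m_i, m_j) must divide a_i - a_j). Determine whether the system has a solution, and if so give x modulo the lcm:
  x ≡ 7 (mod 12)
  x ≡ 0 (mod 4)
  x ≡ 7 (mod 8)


Moduli 12, 4, 8 are not pairwise coprime, so CRT works modulo lcm(m_i) when all pairwise compatibility conditions hold.
Pairwise compatibility: gcd(m_i, m_j) must divide a_i - a_j for every pair.
Merge one congruence at a time:
  Start: x ≡ 7 (mod 12).
  Combine with x ≡ 0 (mod 4): gcd(12, 4) = 4, and 0 - 7 = -7 is NOT divisible by 4.
    ⇒ system is inconsistent (no integer solution).

No solution (the system is inconsistent).


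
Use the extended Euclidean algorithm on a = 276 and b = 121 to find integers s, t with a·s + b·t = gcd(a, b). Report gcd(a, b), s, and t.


Euclidean algorithm on (276, 121) — divide until remainder is 0:
  276 = 2 · 121 + 34
  121 = 3 · 34 + 19
  34 = 1 · 19 + 15
  19 = 1 · 15 + 4
  15 = 3 · 4 + 3
  4 = 1 · 3 + 1
  3 = 3 · 1 + 0
gcd(276, 121) = 1.
Track Bezout coefficients alongside the remainders: start with r₀ = 276 = a·1 + b·0 (s = 1, t = 0) and r₁ = 121 = a·0 + b·1 (s = 0, t = 1); each new remainder r_{k+1} = r_{k-1} − q_k·r_k inherits s_{k+1} = s_{k-1} − q_k·s_k, t_{k+1} = t_{k-1} − q_k·t_k, so r_k = a·s_k + b·t_k at every step:
  q = 2: r = 34, s = 1 − 2·0 = 1, t = 0 − 2·1 = -2  (check: 276·1 + 121·(-2) = 34)
  q = 3: r = 19, s = 0 − 3·1 = -3, t = 1 − 3·(-2) = 7  (check: 276·(-3) + 121·7 = 19)
  q = 1: r = 15, s = 1 − 1·(-3) = 4, t = -2 − 1·7 = -9  (check: 276·4 + 121·(-9) = 15)
  q = 1: r = 4, s = -3 − 1·4 = -7, t = 7 − 1·(-9) = 16  (check: 276·(-7) + 121·16 = 4)
  q = 3: r = 3, s = 4 − 3·(-7) = 25, t = -9 − 3·16 = -57  (check: 276·25 + 121·(-57) = 3)
  q = 1: r = 1, s = -7 − 1·25 = -32, t = 16 − 1·(-57) = 73  (check: 276·(-32) + 121·73 = 1)
The row with r = 1 (the gcd) gives the Bezout coefficients s = -32, t = 73.
Result: 276 · (-32) + 121 · (73) = 1.

gcd(276, 121) = 1; s = -32, t = 73 (check: 276·(-32) + 121·73 = 1).


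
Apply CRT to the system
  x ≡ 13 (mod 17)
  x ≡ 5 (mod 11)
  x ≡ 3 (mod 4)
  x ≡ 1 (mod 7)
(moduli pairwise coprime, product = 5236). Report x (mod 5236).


Product of moduli M = 17 · 11 · 4 · 7 = 5236.
Merge one congruence at a time:
  Start: x ≡ 13 (mod 17).
  Combine with x ≡ 5 (mod 11); new modulus lcm = 187.
    Write x = 13 + 17·t and substitute into x ≡ 5 (mod 11): 17·t ≡ 5 − 13 = -8 (mod 11).
    Reduce coefficients mod 11: 6·t ≡ 3 (mod 11).
    The inverse of 6 mod 11 is 2 (since 6·2 = 12 = 1·11 + 1), so t ≡ 2·3 = 6 ≡ 6 (mod 11).
    Then x = 13 + 17·6 = 115, valid modulo lcm(17, 11) = 187: x ≡ 115 (mod 187).
  Combine with x ≡ 3 (mod 4); new modulus lcm = 748.
    Write x = 115 + 187·t and substitute into x ≡ 3 (mod 4): 187·t ≡ 3 − 115 = -112 (mod 4).
    Reduce coefficients mod 4: 3·t ≡ 0 (mod 4).
    The inverse of 3 mod 4 is 3 (since 3·3 = 9 = 2·4 + 1), so t ≡ 3·0 = 0 ≡ 0 (mod 4).
    Then x = 115 + 187·0 = 115, valid modulo lcm(187, 4) = 748: x ≡ 115 (mod 748).
  Combine with x ≡ 1 (mod 7); new modulus lcm = 5236.
    Write x = 115 + 748·t and substitute into x ≡ 1 (mod 7): 748·t ≡ 1 − 115 = -114 (mod 7).
    Reduce coefficients mod 7: 6·t ≡ 5 (mod 7).
    The inverse of 6 mod 7 is 6 (since 6·6 = 36 = 5·7 + 1), so t ≡ 6·5 = 30 ≡ 2 (mod 7).
    Then x = 115 + 748·2 = 1611, valid modulo lcm(748, 7) = 5236: x ≡ 1611 (mod 5236).
Verify against each original: 1611 mod 17 = 13, 1611 mod 11 = 5, 1611 mod 4 = 3, 1611 mod 7 = 1.

x ≡ 1611 (mod 5236).


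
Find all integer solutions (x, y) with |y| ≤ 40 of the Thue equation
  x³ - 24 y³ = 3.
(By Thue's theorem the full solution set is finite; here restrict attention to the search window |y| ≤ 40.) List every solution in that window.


The equation is x³ - 24y³ = 3. For fixed y, x³ = 24·y³ + 3, so a solution requires the RHS to be a perfect cube.
Strategy: iterate y from -40 to 40, compute RHS = 24·y³ + 3, and check whether it is a (positive or negative) perfect cube.
Check small values of y:
  y = 0: RHS = 3 is not a perfect cube.
  y = 1: RHS = 27 = (3)³ ⇒ x = 3 works.
  y = -1: RHS = -21 is not a perfect cube.
  y = 2: RHS = 195 is not a perfect cube.
  y = -2: RHS = -189 is not a perfect cube.
  y = 3: RHS = 651 is not a perfect cube.
  y = -3: RHS = -645 is not a perfect cube.
Continuing the search up to |y| = 40 finds no further solutions beyond those listed.
Collected solutions: (3, 1).

Solutions (with |y| ≤ 40): (3, 1).


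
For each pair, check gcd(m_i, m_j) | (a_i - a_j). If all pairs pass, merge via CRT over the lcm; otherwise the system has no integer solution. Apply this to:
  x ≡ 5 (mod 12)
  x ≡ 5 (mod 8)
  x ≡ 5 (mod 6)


Moduli 12, 8, 6 are not pairwise coprime, so CRT works modulo lcm(m_i) when all pairwise compatibility conditions hold.
Pairwise compatibility: gcd(m_i, m_j) must divide a_i - a_j for every pair.
Merge one congruence at a time:
  Start: x ≡ 5 (mod 12).
  Combine with x ≡ 5 (mod 8): gcd(12, 8) = 4; 5 - 5 = 0, which IS divisible by 4, so compatible.
    Write x = 5 + 12·t and substitute into x ≡ 5 (mod 8): 12·t ≡ 5 − 5 = 0 (mod 8).
    Divide the congruence (and modulus) by g = 4: 3·t ≡ 0 (mod 2).
    Reduce coefficients mod 2: 1·t ≡ 0 (mod 2).
    So t ≡ 0 (mod 2).
    Then x = 5 + 12·0 = 5, valid modulo lcm(12, 8) = 24: x ≡ 5 (mod 24).
  Combine with x ≡ 5 (mod 6): gcd(24, 6) = 6; 5 - 5 = 0, which IS divisible by 6, so compatible.
    Write x = 5 + 24·t and substitute into x ≡ 5 (mod 6): 24·t ≡ 5 − 5 = 0 (mod 6).
    Divide the congruence (and modulus) by g = 6: 4·t ≡ 0 (mod 1).
    Modulo 1 every t works; take t = 0.
    Then x = 5 + 24·0 = 5, valid modulo lcm(24, 6) = 24: x ≡ 5 (mod 24).
Verify: 5 mod 12 = 5, 5 mod 8 = 5, 5 mod 6 = 5.

x ≡ 5 (mod 24).


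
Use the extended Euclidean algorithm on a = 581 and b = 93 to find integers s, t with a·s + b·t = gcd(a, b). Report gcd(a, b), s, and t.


Euclidean algorithm on (581, 93) — divide until remainder is 0:
  581 = 6 · 93 + 23
  93 = 4 · 23 + 1
  23 = 23 · 1 + 0
gcd(581, 93) = 1.
Track Bezout coefficients alongside the remainders: start with r₀ = 581 = a·1 + b·0 (s = 1, t = 0) and r₁ = 93 = a·0 + b·1 (s = 0, t = 1); each new remainder r_{k+1} = r_{k-1} − q_k·r_k inherits s_{k+1} = s_{k-1} − q_k·s_k, t_{k+1} = t_{k-1} − q_k·t_k, so r_k = a·s_k + b·t_k at every step:
  q = 6: r = 23, s = 1 − 6·0 = 1, t = 0 − 6·1 = -6  (check: 581·1 + 93·(-6) = 23)
  q = 4: r = 1, s = 0 − 4·1 = -4, t = 1 − 4·(-6) = 25  (check: 581·(-4) + 93·25 = 1)
The row with r = 1 (the gcd) gives the Bezout coefficients s = -4, t = 25.
Result: 581 · (-4) + 93 · (25) = 1.

gcd(581, 93) = 1; s = -4, t = 25 (check: 581·(-4) + 93·25 = 1).


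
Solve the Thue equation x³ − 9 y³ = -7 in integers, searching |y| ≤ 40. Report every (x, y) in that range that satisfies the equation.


The equation is x³ - 9y³ = -7. For fixed y, x³ = 9·y³ − 7, so a solution requires the RHS to be a perfect cube.
Strategy: iterate y from -40 to 40, compute RHS = 9·y³ − 7, and check whether it is a (positive or negative) perfect cube.
Check small values of y:
  y = 0: RHS = -7 is not a perfect cube.
  y = 1: RHS = 2 is not a perfect cube.
  y = -1: RHS = -16 is not a perfect cube.
  y = 2: RHS = 65 is not a perfect cube.
  y = -2: RHS = -79 is not a perfect cube.
  y = 3: RHS = 236 is not a perfect cube.
  y = -3: RHS = -250 is not a perfect cube.
Continuing the search up to |y| = 40 finds no solutions either.
No (x, y) in the scanned range satisfies the equation.

No integer solutions with |y| ≤ 40.


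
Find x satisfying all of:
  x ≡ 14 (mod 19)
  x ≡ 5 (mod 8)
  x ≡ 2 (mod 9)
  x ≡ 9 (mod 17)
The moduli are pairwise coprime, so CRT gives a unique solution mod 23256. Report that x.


Product of moduli M = 19 · 8 · 9 · 17 = 23256.
Merge one congruence at a time:
  Start: x ≡ 14 (mod 19).
  Combine with x ≡ 5 (mod 8); new modulus lcm = 152.
    Write x = 14 + 19·t and substitute into x ≡ 5 (mod 8): 19·t ≡ 5 − 14 = -9 (mod 8).
    Reduce coefficients mod 8: 3·t ≡ 7 (mod 8).
    The inverse of 3 mod 8 is 3 (since 3·3 = 9 = 1·8 + 1), so t ≡ 3·7 = 21 ≡ 5 (mod 8).
    Then x = 14 + 19·5 = 109, valid modulo lcm(19, 8) = 152: x ≡ 109 (mod 152).
  Combine with x ≡ 2 (mod 9); new modulus lcm = 1368.
    Write x = 109 + 152·t and substitute into x ≡ 2 (mod 9): 152·t ≡ 2 − 109 = -107 (mod 9).
    Reduce coefficients mod 9: 8·t ≡ 1 (mod 9).
    The inverse of 8 mod 9 is 8 (since 8·8 = 64 = 7·9 + 1), so t ≡ 8·1 = 8 ≡ 8 (mod 9).
    Then x = 109 + 152·8 = 1325, valid modulo lcm(152, 9) = 1368: x ≡ 1325 (mod 1368).
  Combine with x ≡ 9 (mod 17); new modulus lcm = 23256.
    Write x = 1325 + 1368·t and substitute into x ≡ 9 (mod 17): 1368·t ≡ 9 − 1325 = -1316 (mod 17).
    Reduce coefficients mod 17: 8·t ≡ 10 (mod 17).
    The inverse of 8 mod 17 is 15 (since 8·15 = 120 = 7·17 + 1), so t ≡ 15·10 = 150 ≡ 14 (mod 17).
    Then x = 1325 + 1368·14 = 20477, valid modulo lcm(1368, 17) = 23256: x ≡ 20477 (mod 23256).
Verify against each original: 20477 mod 19 = 14, 20477 mod 8 = 5, 20477 mod 9 = 2, 20477 mod 17 = 9.

x ≡ 20477 (mod 23256).


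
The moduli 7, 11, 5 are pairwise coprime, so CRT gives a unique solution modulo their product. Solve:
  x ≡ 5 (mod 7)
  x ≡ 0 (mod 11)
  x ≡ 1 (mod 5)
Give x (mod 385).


Moduli 7, 11, 5 are pairwise coprime; by CRT there is a unique solution modulo M = 7 · 11 · 5 = 385.
Solve pairwise, accumulating the modulus:
  Start with x ≡ 5 (mod 7).
  Combine with x ≡ 0 (mod 11): since gcd(7, 11) = 1, we get a unique residue mod 77.
    Write x = 5 + 7·t and substitute into x ≡ 0 (mod 11): 7·t ≡ 0 − 5 = -5 (mod 11).
    Reduce coefficients mod 11: 7·t ≡ 6 (mod 11).
    The inverse of 7 mod 11 is 8 (since 7·8 = 56 = 5·11 + 1), so t ≡ 8·6 = 48 ≡ 4 (mod 11).
    Then x = 5 + 7·4 = 33, valid modulo lcm(7, 11) = 77: x ≡ 33 (mod 77).
  Combine with x ≡ 1 (mod 5): since gcd(77, 5) = 1, we get a unique residue mod 385.
    Write x = 33 + 77·t and substitute into x ≡ 1 (mod 5): 77·t ≡ 1 − 33 = -32 (mod 5).
    Reduce coefficients mod 5: 2·t ≡ 3 (mod 5).
    The inverse of 2 mod 5 is 3 (since 2·3 = 6 = 1·5 + 1), so t ≡ 3·3 = 9 ≡ 4 (mod 5).
    Then x = 33 + 77·4 = 341, valid modulo lcm(77, 5) = 385: x ≡ 341 (mod 385).
Verify: 341 mod 7 = 5 ✓, 341 mod 11 = 0 ✓, 341 mod 5 = 1 ✓.

x ≡ 341 (mod 385).


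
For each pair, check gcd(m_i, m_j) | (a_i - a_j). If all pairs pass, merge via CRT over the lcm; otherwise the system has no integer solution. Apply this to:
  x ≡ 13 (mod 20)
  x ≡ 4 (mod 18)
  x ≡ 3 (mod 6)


Moduli 20, 18, 6 are not pairwise coprime, so CRT works modulo lcm(m_i) when all pairwise compatibility conditions hold.
Pairwise compatibility: gcd(m_i, m_j) must divide a_i - a_j for every pair.
Merge one congruence at a time:
  Start: x ≡ 13 (mod 20).
  Combine with x ≡ 4 (mod 18): gcd(20, 18) = 2, and 4 - 13 = -9 is NOT divisible by 2.
    ⇒ system is inconsistent (no integer solution).

No solution (the system is inconsistent).


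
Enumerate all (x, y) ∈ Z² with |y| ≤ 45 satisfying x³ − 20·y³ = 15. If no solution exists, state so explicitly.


The equation is x³ - 20y³ = 15. For fixed y, x³ = 20·y³ + 15, so a solution requires the RHS to be a perfect cube.
Strategy: iterate y from -45 to 45, compute RHS = 20·y³ + 15, and check whether it is a (positive or negative) perfect cube.
Check small values of y:
  y = 0: RHS = 15 is not a perfect cube.
  y = 1: RHS = 35 is not a perfect cube.
  y = -1: RHS = -5 is not a perfect cube.
  y = 2: RHS = 175 is not a perfect cube.
  y = -2: RHS = -145 is not a perfect cube.
  y = 3: RHS = 555 is not a perfect cube.
  y = -3: RHS = -525 is not a perfect cube.
Continuing the search up to |y| = 45 finds no solutions either.
No (x, y) in the scanned range satisfies the equation.

No integer solutions with |y| ≤ 45.


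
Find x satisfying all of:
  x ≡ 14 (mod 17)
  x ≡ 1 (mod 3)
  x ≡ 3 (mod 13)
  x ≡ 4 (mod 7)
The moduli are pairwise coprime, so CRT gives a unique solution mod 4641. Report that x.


Product of moduli M = 17 · 3 · 13 · 7 = 4641.
Merge one congruence at a time:
  Start: x ≡ 14 (mod 17).
  Combine with x ≡ 1 (mod 3); new modulus lcm = 51.
    Write x = 14 + 17·t and substitute into x ≡ 1 (mod 3): 17·t ≡ 1 − 14 = -13 (mod 3).
    Reduce coefficients mod 3: 2·t ≡ 2 (mod 3).
    The inverse of 2 mod 3 is 2 (since 2·2 = 4 = 1·3 + 1), so t ≡ 2·2 = 4 ≡ 1 (mod 3).
    Then x = 14 + 17·1 = 31, valid modulo lcm(17, 3) = 51: x ≡ 31 (mod 51).
  Combine with x ≡ 3 (mod 13); new modulus lcm = 663.
    Write x = 31 + 51·t and substitute into x ≡ 3 (mod 13): 51·t ≡ 3 − 31 = -28 (mod 13).
    Reduce coefficients mod 13: 12·t ≡ 11 (mod 13).
    The inverse of 12 mod 13 is 12 (since 12·12 = 144 = 11·13 + 1), so t ≡ 12·11 = 132 ≡ 2 (mod 13).
    Then x = 31 + 51·2 = 133, valid modulo lcm(51, 13) = 663: x ≡ 133 (mod 663).
  Combine with x ≡ 4 (mod 7); new modulus lcm = 4641.
    Write x = 133 + 663·t and substitute into x ≡ 4 (mod 7): 663·t ≡ 4 − 133 = -129 (mod 7).
    Reduce coefficients mod 7: 5·t ≡ 4 (mod 7).
    The inverse of 5 mod 7 is 3 (since 5·3 = 15 = 2·7 + 1), so t ≡ 3·4 = 12 ≡ 5 (mod 7).
    Then x = 133 + 663·5 = 3448, valid modulo lcm(663, 7) = 4641: x ≡ 3448 (mod 4641).
Verify against each original: 3448 mod 17 = 14, 3448 mod 3 = 1, 3448 mod 13 = 3, 3448 mod 7 = 4.

x ≡ 3448 (mod 4641).


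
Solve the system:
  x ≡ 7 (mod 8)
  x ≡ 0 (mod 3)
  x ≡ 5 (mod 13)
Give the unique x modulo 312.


Moduli 8, 3, 13 are pairwise coprime; by CRT there is a unique solution modulo M = 8 · 3 · 13 = 312.
Solve pairwise, accumulating the modulus:
  Start with x ≡ 7 (mod 8).
  Combine with x ≡ 0 (mod 3): since gcd(8, 3) = 1, we get a unique residue mod 24.
    Write x = 7 + 8·t and substitute into x ≡ 0 (mod 3): 8·t ≡ 0 − 7 = -7 (mod 3).
    Reduce coefficients mod 3: 2·t ≡ 2 (mod 3).
    The inverse of 2 mod 3 is 2 (since 2·2 = 4 = 1·3 + 1), so t ≡ 2·2 = 4 ≡ 1 (mod 3).
    Then x = 7 + 8·1 = 15, valid modulo lcm(8, 3) = 24: x ≡ 15 (mod 24).
  Combine with x ≡ 5 (mod 13): since gcd(24, 13) = 1, we get a unique residue mod 312.
    Write x = 15 + 24·t and substitute into x ≡ 5 (mod 13): 24·t ≡ 5 − 15 = -10 (mod 13).
    Reduce coefficients mod 13: 11·t ≡ 3 (mod 13).
    The inverse of 11 mod 13 is 6 (since 11·6 = 66 = 5·13 + 1), so t ≡ 6·3 = 18 ≡ 5 (mod 13).
    Then x = 15 + 24·5 = 135, valid modulo lcm(24, 13) = 312: x ≡ 135 (mod 312).
Verify: 135 mod 8 = 7 ✓, 135 mod 3 = 0 ✓, 135 mod 13 = 5 ✓.

x ≡ 135 (mod 312).


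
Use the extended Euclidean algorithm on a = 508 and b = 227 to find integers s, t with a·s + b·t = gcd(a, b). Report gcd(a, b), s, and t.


Euclidean algorithm on (508, 227) — divide until remainder is 0:
  508 = 2 · 227 + 54
  227 = 4 · 54 + 11
  54 = 4 · 11 + 10
  11 = 1 · 10 + 1
  10 = 10 · 1 + 0
gcd(508, 227) = 1.
Track Bezout coefficients alongside the remainders: start with r₀ = 508 = a·1 + b·0 (s = 1, t = 0) and r₁ = 227 = a·0 + b·1 (s = 0, t = 1); each new remainder r_{k+1} = r_{k-1} − q_k·r_k inherits s_{k+1} = s_{k-1} − q_k·s_k, t_{k+1} = t_{k-1} − q_k·t_k, so r_k = a·s_k + b·t_k at every step:
  q = 2: r = 54, s = 1 − 2·0 = 1, t = 0 − 2·1 = -2  (check: 508·1 + 227·(-2) = 54)
  q = 4: r = 11, s = 0 − 4·1 = -4, t = 1 − 4·(-2) = 9  (check: 508·(-4) + 227·9 = 11)
  q = 4: r = 10, s = 1 − 4·(-4) = 17, t = -2 − 4·9 = -38  (check: 508·17 + 227·(-38) = 10)
  q = 1: r = 1, s = -4 − 1·17 = -21, t = 9 − 1·(-38) = 47  (check: 508·(-21) + 227·47 = 1)
The row with r = 1 (the gcd) gives the Bezout coefficients s = -21, t = 47.
Result: 508 · (-21) + 227 · (47) = 1.

gcd(508, 227) = 1; s = -21, t = 47 (check: 508·(-21) + 227·47 = 1).


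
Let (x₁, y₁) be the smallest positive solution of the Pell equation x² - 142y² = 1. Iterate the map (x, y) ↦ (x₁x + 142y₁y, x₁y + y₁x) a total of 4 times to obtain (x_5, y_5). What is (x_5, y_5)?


Step 1: Find the fundamental solution (x₁, y₁) of x² - 142y² = 1.
  Expand √142 as a continued fraction. a₀ = ⌊√142⌋ = 11; iterate m_{k+1} = d_k·a_k − m_k, d_{k+1} = (142 − m_{k+1}²)/d_k, a_{k+1} = ⌊(a₀ + m_{k+1})/d_{k+1}⌋ (starting m₀ = 0, d₀ = 1), with convergents p_k = a_k·p_{k-1} + p_{k-2}, q_k = a_k·q_{k-1} + q_{k-2} (p₋₁ = 1, q₋₁ = 0):
  k = 0: a₀ = 11; p₀/q₀ = 11/1; p₀² − 142·q₀² = 121 − 142 = -21.
  k = 1: m = 11, d = 21, a = ⌊(11 + 11)/21⌋ = 1; p/q = (1·11 + 1)/(1·1 + 0) = 12/1; p² − 142·q² = 144 − 142 = 2.
  k = 2: m = 10, d = 2, a = ⌊(11 + 10)/2⌋ = 10; p/q = (10·12 + 11)/(10·1 + 1) = 131/11; p² − 142·q² = 17161 − 17182 = -21.
  k = 3: m = 10, d = 21, a = ⌊(11 + 10)/21⌋ = 1; p/q = (1·131 + 12)/(1·11 + 1) = 143/12; p² − 142·q² = 20449 − 20448 = 1.
  The first convergent with p² − 142·q² = 1 gives the fundamental solution (x₁, y₁) = (143, 12).
Step 2: Apply the recurrence (x_{n+1}, y_{n+1}) = (x₁x_n + 142y₁y_n, x₁y_n + y₁x_n) repeatedly.
  From (x_1, y_1) = (143, 12): x_2 = 143·143 + 142·12·12 = 40897; y_2 = 143·12 + 12·143 = 3432.
  From (x_2, y_2) = (40897, 3432): x_3 = 143·40897 + 142·12·3432 = 11696399; y_3 = 143·3432 + 12·40897 = 981540.
  From (x_3, y_3) = (11696399, 981540): x_4 = 143·11696399 + 142·12·981540 = 3345129217; y_4 = 143·981540 + 12·11696399 = 280717008.
  From (x_4, y_4) = (3345129217, 280717008): x_5 = 143·3345129217 + 142·12·280717008 = 956695259663; y_5 = 143·280717008 + 12·3345129217 = 80284082748.
Step 3: Verify x_5² - 142·y_5² = 915265819861654994873569 - 915265819861654994873568 = 1 (should be 1). ✓

(x_1, y_1) = (143, 12); (x_5, y_5) = (956695259663, 80284082748).


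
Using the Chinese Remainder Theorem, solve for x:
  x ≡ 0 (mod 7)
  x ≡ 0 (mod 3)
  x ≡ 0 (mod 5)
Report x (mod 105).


Moduli 7, 3, 5 are pairwise coprime; by CRT there is a unique solution modulo M = 7 · 3 · 5 = 105.
Solve pairwise, accumulating the modulus:
  Start with x ≡ 0 (mod 7).
  Combine with x ≡ 0 (mod 3): since gcd(7, 3) = 1, we get a unique residue mod 21.
    Write x = 0 + 7·t and substitute into x ≡ 0 (mod 3): 7·t ≡ 0 − 0 = 0 (mod 3).
    Reduce coefficients mod 3: 1·t ≡ 0 (mod 3).
    So t ≡ 0 (mod 3).
    Then x = 0 + 7·0 = 0, valid modulo lcm(7, 3) = 21: x ≡ 0 (mod 21).
  Combine with x ≡ 0 (mod 5): since gcd(21, 5) = 1, we get a unique residue mod 105.
    Write x = 0 + 21·t and substitute into x ≡ 0 (mod 5): 21·t ≡ 0 − 0 = 0 (mod 5).
    Reduce coefficients mod 5: 1·t ≡ 0 (mod 5).
    So t ≡ 0 (mod 5).
    Then x = 0 + 21·0 = 0, valid modulo lcm(21, 5) = 105: x ≡ 0 (mod 105).
Verify: 0 mod 7 = 0 ✓, 0 mod 3 = 0 ✓, 0 mod 5 = 0 ✓.

x ≡ 0 (mod 105).


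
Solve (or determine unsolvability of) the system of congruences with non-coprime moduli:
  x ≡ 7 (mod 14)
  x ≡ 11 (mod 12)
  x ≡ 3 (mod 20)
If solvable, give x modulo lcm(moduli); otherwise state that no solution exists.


Moduli 14, 12, 20 are not pairwise coprime, so CRT works modulo lcm(m_i) when all pairwise compatibility conditions hold.
Pairwise compatibility: gcd(m_i, m_j) must divide a_i - a_j for every pair.
Merge one congruence at a time:
  Start: x ≡ 7 (mod 14).
  Combine with x ≡ 11 (mod 12): gcd(14, 12) = 2; 11 - 7 = 4, which IS divisible by 2, so compatible.
    Write x = 7 + 14·t and substitute into x ≡ 11 (mod 12): 14·t ≡ 11 − 7 = 4 (mod 12).
    Divide the congruence (and modulus) by g = 2: 7·t ≡ 2 (mod 6).
    Reduce coefficients mod 6: 1·t ≡ 2 (mod 6).
    So t ≡ 2 (mod 6).
    Then x = 7 + 14·2 = 35, valid modulo lcm(14, 12) = 84: x ≡ 35 (mod 84).
  Combine with x ≡ 3 (mod 20): gcd(84, 20) = 4; 3 - 35 = -32, which IS divisible by 4, so compatible.
    Write x = 35 + 84·t and substitute into x ≡ 3 (mod 20): 84·t ≡ 3 − 35 = -32 (mod 20).
    Divide the congruence (and modulus) by g = 4: 21·t ≡ -8 (mod 5).
    Reduce coefficients mod 5: 1·t ≡ 2 (mod 5).
    So t ≡ 2 (mod 5).
    Then x = 35 + 84·2 = 203, valid modulo lcm(84, 20) = 420: x ≡ 203 (mod 420).
Verify: 203 mod 14 = 7, 203 mod 12 = 11, 203 mod 20 = 3.

x ≡ 203 (mod 420).


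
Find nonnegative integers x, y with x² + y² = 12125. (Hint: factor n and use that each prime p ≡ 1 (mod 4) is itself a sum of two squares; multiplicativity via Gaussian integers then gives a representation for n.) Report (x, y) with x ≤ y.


Step 1: Factor n = 12125 = 5^3 · 97.
Step 2: Check the mod-4 condition on each prime factor: 5 ≡ 1 (mod 4), exponent 3; 97 ≡ 1 (mod 4), exponent 1.
All primes ≡ 3 (mod 4) appear to even exponent (or don't appear), so by the two-squares theorem n IS expressible as a sum of two squares.
Step 3: Build a representation. Group n = k² · m with k = 5 and m = 5 · 97 = 485 (a product of primes ≡ 1 (mod 4)); a representation of m scales to one of n via (k·x)² + (k·y)² = k²(x² + y²). Each prime p ≡ 1 (mod 4) is itself a sum of two squares; find a² by testing p − a² for a perfect square:
  5: 5 − 1² = 4 = 2² ⇒ 5 = 1² + 2².
  97: 97 − 1² = 96, 97 − 2² = 93, 97 − 3² = 88, 97 − 4² = 81 = 9² ⇒ 97 = 4² + 9².
  Combine using the Brahmagupta–Fibonacci identity (a² + b²)(c² + d²) = (ac − bd)² + (ad + bc)² = (ac + bd)² + (ad − bc)²:
  5 · 97 = 485: from (1² + 2²)(4² + 9²), take (1·4 − 2·9, 1·9 + 2·4) = (4 − 18, 9 + 8) = (-14, 17); dropping signs (only squares matter) gives (14, 17); check 14² + 17² = 196 + 289 = 485 ✓.
  Scale by k = 5: (5·14, 5·17) = (70, 85).
Step 4: Order so x ≤ y and verify: 70² + 85² = 4900 + 7225 = 12125 = n. ✓

n = 12125 = 70² + 85² (one valid representation with x ≤ y).
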